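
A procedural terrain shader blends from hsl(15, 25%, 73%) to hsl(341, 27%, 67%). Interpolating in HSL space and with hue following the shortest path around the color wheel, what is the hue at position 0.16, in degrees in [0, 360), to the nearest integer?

Hue: 341 − 15 = 326°, but |326| > 180 so the shorter arc goes the other way: Δh = 326 − 360 = -34°.
H = 15 + 0.16 × (-34) = 9.56 → 10°

10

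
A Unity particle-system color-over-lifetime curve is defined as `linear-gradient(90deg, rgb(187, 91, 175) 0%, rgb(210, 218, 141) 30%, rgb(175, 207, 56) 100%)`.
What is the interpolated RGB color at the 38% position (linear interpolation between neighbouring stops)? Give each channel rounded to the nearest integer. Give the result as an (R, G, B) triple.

38% lies between the 30% and 100% stops, so the local fraction is t = (38 − 30)/(100 − 30) = 8/70 ≈ 0.1143.
R = 210 + 0.1143 × (175 − 210) = 206 → 206
G = 218 + 0.1143 × (207 − 218) = 216.743 → 217
B = 141 + 0.1143 × (56 − 141) = 131.285 → 131

(206, 217, 131)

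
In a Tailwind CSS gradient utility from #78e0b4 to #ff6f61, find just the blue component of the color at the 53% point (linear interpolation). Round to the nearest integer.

136

B₁ = 180 (from #78e0b4), B₂ = 97 (from #ff6f61).
B = 180 + 0.53 × (97 − 180) = 136.01 → 136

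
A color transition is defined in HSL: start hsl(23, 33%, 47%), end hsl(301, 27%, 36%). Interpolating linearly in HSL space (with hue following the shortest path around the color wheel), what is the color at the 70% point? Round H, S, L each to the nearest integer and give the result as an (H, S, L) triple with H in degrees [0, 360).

Hue: 301 − 23 = 278°, but |278| > 180 so the shorter arc goes the other way: Δh = 278 − 360 = -82°.
H = 23 + 0.7 × (-82) = -34.4 → -34 → -34 mod 360 = 326°
S = 33 + 0.7 × (27 − 33) = 28.8 → 29%
L = 47 + 0.7 × (36 − 47) = 39.3 → 39%

(326, 29, 39)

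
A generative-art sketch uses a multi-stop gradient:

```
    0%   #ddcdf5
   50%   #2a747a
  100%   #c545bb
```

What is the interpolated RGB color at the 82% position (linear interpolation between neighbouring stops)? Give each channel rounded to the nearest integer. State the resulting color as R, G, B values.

82% lies between the 50% and 100% stops, so the local fraction is t = (82 − 50)/(100 − 50) = 32/50 ≈ 0.64.
#2a747a → (42, 116, 122); #c545bb → (197, 69, 187).
R = 42 + 0.64 × (197 − 42) = 141.2 → 141
G = 116 + 0.64 × (69 − 116) = 85.92 → 86
B = 122 + 0.64 × (187 − 122) = 163.6 → 164

(141, 86, 164)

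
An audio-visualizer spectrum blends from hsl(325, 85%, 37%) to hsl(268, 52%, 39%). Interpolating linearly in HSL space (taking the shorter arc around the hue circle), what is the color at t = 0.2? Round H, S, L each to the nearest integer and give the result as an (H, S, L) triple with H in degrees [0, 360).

Hue arc: Δh = 268 − 325 = -57° (|Δh| ≤ 180, already the shorter path).
H = 325 + 0.2 × (-57) = 313.6 → 314°
S = 85 + 0.2 × (52 − 85) = 78.4 → 78%
L = 37 + 0.2 × (39 − 37) = 37.4 → 37%

(314, 78, 37)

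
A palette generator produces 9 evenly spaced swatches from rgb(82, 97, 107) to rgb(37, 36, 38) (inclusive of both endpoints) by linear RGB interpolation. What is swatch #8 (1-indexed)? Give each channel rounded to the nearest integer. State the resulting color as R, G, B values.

(43, 44, 47)

With 9 swatches and endpoints inclusive, swatch 8 sits at t = (8 − 1)/(9 − 1) = 7/8 ≈ 0.875.
R = 82 + 0.875 × (37 − 82) = 42.625 → 43
G = 97 + 0.875 × (36 − 97) = 43.625 → 44
B = 107 + 0.875 × (38 − 107) = 46.625 → 47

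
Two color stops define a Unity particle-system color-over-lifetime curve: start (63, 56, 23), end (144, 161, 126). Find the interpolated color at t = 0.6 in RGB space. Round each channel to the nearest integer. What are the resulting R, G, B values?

(112, 119, 85)

R = 63 + 0.6 × (144 − 63) = 63 + 0.6 × 81 = 111.6 → 112
G = 56 + 0.6 × (161 − 56) = 56 + 0.6 × 105 = 119 → 119
B = 23 + 0.6 × (126 − 23) = 23 + 0.6 × 103 = 84.8 → 85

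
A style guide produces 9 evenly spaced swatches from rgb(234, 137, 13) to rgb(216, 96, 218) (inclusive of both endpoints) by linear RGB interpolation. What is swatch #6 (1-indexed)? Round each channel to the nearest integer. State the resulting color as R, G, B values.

With 9 swatches and endpoints inclusive, swatch 6 sits at t = (6 − 1)/(9 − 1) = 5/8 ≈ 0.625.
R = 234 + 0.625 × (216 − 234) = 222.75 → 223
G = 137 + 0.625 × (96 − 137) = 111.375 → 111
B = 13 + 0.625 × (218 − 13) = 141.125 → 141

(223, 111, 141)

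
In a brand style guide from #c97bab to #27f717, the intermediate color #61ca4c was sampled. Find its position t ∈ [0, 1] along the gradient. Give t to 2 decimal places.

0.64

Invert the lerp on the R channel (largest span, 162): t = (97 − 201) / (39 − 201) = -104/-162 = 0.64198.
Check on G: (202 − 123)/(247 − 123) = 0.6371 ✓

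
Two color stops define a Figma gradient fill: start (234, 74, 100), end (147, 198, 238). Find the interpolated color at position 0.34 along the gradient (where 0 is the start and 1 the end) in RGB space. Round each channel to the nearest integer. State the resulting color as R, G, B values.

R = 234 + 0.34 × (147 − 234) = 234 + 0.34 × -87 = 204.42 → 204
G = 74 + 0.34 × (198 − 74) = 74 + 0.34 × 124 = 116.16 → 116
B = 100 + 0.34 × (238 − 100) = 100 + 0.34 × 138 = 146.92 → 147

(204, 116, 147)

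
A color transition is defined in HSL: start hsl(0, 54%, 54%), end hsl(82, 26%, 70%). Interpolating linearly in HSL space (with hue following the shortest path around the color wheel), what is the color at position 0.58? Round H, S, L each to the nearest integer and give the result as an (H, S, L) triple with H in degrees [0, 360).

Hue arc: Δh = 82 − 0 = 82° (|Δh| ≤ 180, already the shorter path).
H = 0 + 0.58 × (82) = 47.56 → 48°
S = 54 + 0.58 × (26 − 54) = 37.76 → 38%
L = 54 + 0.58 × (70 − 54) = 63.28 → 63%

(48, 38, 63)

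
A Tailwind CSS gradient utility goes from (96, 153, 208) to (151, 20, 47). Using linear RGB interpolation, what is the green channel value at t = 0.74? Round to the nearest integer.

G = 153 + 0.74 × (20 − 153) = 54.58 → 55

55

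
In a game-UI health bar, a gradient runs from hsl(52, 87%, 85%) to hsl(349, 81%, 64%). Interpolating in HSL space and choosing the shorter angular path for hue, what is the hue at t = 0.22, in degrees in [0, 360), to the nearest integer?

Hue: 349 − 52 = 297°, but |297| > 180 so the shorter arc goes the other way: Δh = 297 − 360 = -63°.
H = 52 + 0.22 × (-63) = 38.14 → 38°

38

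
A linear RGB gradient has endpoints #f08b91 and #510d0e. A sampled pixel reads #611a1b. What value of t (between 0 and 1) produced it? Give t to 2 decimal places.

Invert the lerp on the R channel (largest span, 159): t = (97 − 240) / (81 − 240) = -143/-159 = 0.89937.
Check on G: (26 − 139)/(13 − 139) = 0.8968 ✓

0.90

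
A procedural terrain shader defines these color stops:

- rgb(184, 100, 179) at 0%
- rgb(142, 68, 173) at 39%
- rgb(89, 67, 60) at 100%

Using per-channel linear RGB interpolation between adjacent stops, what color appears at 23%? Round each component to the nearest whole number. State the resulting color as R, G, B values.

23% lies between the 0% and 39% stops, so the local fraction is t = (23 − 0)/(39 − 0) = 23/39 ≈ 0.5897.
R = 184 + 0.5897 × (142 − 184) = 159.233 → 159
G = 100 + 0.5897 × (68 − 100) = 81.13 → 81
B = 179 + 0.5897 × (173 − 179) = 175.462 → 175

(159, 81, 175)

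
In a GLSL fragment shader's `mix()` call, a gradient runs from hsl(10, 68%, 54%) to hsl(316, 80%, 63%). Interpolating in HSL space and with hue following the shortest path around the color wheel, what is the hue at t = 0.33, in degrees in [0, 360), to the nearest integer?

352

Hue: 316 − 10 = 306°, but |306| > 180 so the shorter arc goes the other way: Δh = 306 − 360 = -54°.
H = 10 + 0.33 × (-54) = -7.82 → -8 → -8 mod 360 = 352°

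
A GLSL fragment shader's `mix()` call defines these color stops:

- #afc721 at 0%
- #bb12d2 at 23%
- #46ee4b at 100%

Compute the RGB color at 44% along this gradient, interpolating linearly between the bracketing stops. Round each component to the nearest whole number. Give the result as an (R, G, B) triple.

44% lies between the 23% and 100% stops, so the local fraction is t = (44 − 23)/(100 − 23) = 21/77 ≈ 0.2727.
#bb12d2 → (187, 18, 210); #46ee4b → (70, 238, 75).
R = 187 + 0.2727 × (70 − 187) = 155.094 → 155
G = 18 + 0.2727 × (238 − 18) = 77.994 → 78
B = 210 + 0.2727 × (75 − 210) = 173.185 → 173

(155, 78, 173)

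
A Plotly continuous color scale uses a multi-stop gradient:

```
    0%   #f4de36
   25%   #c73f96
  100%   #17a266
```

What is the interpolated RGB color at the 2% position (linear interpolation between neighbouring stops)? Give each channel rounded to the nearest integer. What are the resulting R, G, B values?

(240, 209, 62)

2% lies between the 0% and 25% stops, so the local fraction is t = (2 − 0)/(25 − 0) = 2/25 ≈ 0.08.
#f4de36 → (244, 222, 54); #c73f96 → (199, 63, 150).
R = 244 + 0.08 × (199 − 244) = 240.4 → 240
G = 222 + 0.08 × (63 − 222) = 209.28 → 209
B = 54 + 0.08 × (150 − 54) = 61.68 → 62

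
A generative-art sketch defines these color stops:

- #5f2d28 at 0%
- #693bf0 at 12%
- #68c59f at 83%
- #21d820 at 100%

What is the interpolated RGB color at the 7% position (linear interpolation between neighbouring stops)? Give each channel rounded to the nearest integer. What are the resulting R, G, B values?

(101, 53, 157)

7% lies between the 0% and 12% stops, so the local fraction is t = (7 − 0)/(12 − 0) = 7/12 ≈ 0.5833.
#5f2d28 → (95, 45, 40); #693bf0 → (105, 59, 240).
R = 95 + 0.5833 × (105 − 95) = 100.833 → 101
G = 45 + 0.5833 × (59 − 45) = 53.166 → 53
B = 40 + 0.5833 × (240 − 40) = 156.66 → 157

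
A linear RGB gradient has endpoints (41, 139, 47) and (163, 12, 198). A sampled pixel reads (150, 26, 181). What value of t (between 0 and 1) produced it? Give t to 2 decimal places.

Invert the lerp on the B channel (largest span, 151): t = (181 − 47) / (198 − 47) = 134/151 = 0.88742.
Check on R: (150 − 41)/(163 − 41) = 0.8934 ✓

0.89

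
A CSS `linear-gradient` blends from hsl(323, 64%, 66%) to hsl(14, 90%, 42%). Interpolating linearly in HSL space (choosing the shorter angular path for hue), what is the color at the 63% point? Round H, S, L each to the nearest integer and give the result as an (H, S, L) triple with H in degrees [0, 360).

(355, 80, 51)

Hue: 14 − 323 = -309°, but |-309| > 180 so the shorter arc goes the other way: Δh = -309 + 360 = 51°.
H = 323 + 0.63 × (51) = 355.13 → 355°
S = 64 + 0.63 × (90 − 64) = 80.38 → 80%
L = 66 + 0.63 × (42 − 66) = 50.88 → 51%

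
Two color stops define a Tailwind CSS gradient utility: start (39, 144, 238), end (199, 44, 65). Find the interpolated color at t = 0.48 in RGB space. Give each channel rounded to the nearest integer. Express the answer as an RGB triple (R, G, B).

(116, 96, 155)

R = 39 + 0.48 × (199 − 39) = 39 + 0.48 × 160 = 115.8 → 116
G = 144 + 0.48 × (44 − 144) = 144 + 0.48 × -100 = 96 → 96
B = 238 + 0.48 × (65 − 238) = 238 + 0.48 × -173 = 154.96 → 155
So the blended color is (116, 96, 155), about #74609b.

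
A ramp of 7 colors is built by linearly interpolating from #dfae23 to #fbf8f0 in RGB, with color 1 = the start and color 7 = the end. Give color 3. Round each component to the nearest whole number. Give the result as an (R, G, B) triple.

(232, 199, 103)

With 7 swatches and endpoints inclusive, swatch 3 sits at t = (3 − 1)/(7 − 1) = 2/6 ≈ 0.3333.
#dfae23 → (223, 174, 35); #fbf8f0 → (251, 248, 240).
R = 223 + 0.3333 × (251 − 223) = 232.332 → 232
G = 174 + 0.3333 × (248 − 174) = 198.664 → 199
B = 35 + 0.3333 × (240 − 35) = 103.326 → 103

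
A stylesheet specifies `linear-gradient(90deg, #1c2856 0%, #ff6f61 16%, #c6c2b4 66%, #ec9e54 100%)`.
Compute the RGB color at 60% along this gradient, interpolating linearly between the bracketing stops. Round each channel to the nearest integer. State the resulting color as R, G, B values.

60% lies between the 16% and 66% stops, so the local fraction is t = (60 − 16)/(66 − 16) = 44/50 ≈ 0.88.
#ff6f61 → (255, 111, 97); #c6c2b4 → (198, 194, 180).
R = 255 + 0.88 × (198 − 255) = 204.84 → 205
G = 111 + 0.88 × (194 − 111) = 184.04 → 184
B = 97 + 0.88 × (180 − 97) = 170.04 → 170

(205, 184, 170)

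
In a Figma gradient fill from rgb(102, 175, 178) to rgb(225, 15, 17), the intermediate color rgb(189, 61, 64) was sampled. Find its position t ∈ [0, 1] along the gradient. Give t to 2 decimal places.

Invert the lerp on the B channel (largest span, 161): t = (64 − 178) / (17 − 178) = -114/-161 = 0.70807.
Check on R: (189 − 102)/(225 − 102) = 0.7073 ✓

0.71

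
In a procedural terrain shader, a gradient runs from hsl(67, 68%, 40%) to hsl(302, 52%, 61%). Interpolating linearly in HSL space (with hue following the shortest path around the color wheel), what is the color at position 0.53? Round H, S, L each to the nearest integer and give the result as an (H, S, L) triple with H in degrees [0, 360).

(1, 60, 51)

Hue: 302 − 67 = 235°, but |235| > 180 so the shorter arc goes the other way: Δh = 235 − 360 = -125°.
H = 67 + 0.53 × (-125) = 0.75 → 1°
S = 68 + 0.53 × (52 − 68) = 59.52 → 60%
L = 40 + 0.53 × (61 − 40) = 51.13 → 51%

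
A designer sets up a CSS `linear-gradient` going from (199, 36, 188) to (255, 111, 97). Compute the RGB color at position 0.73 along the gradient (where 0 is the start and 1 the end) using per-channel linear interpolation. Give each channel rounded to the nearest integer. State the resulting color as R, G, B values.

R = 199 + 0.73 × (255 − 199) = 199 + 0.73 × 56 = 239.88 → 240
G = 36 + 0.73 × (111 − 36) = 36 + 0.73 × 75 = 90.75 → 91
B = 188 + 0.73 × (97 − 188) = 188 + 0.73 × -91 = 121.57 → 122
So the blended color is (240, 91, 122), about #f05b7a.

(240, 91, 122)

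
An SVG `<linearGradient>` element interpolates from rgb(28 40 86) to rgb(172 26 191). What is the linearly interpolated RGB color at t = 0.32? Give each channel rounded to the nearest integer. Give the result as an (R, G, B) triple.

R = 28 + 0.32 × (172 − 28) = 28 + 0.32 × 144 = 74.08 → 74
G = 40 + 0.32 × (26 − 40) = 40 + 0.32 × -14 = 35.52 → 36
B = 86 + 0.32 × (191 − 86) = 86 + 0.32 × 105 = 119.6 → 120
So the blended color is (74, 36, 120), about #4a2478.

(74, 36, 120)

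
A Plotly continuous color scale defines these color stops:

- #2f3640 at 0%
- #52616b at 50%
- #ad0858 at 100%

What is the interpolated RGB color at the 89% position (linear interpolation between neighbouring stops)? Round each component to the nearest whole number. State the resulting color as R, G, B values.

89% lies between the 50% and 100% stops, so the local fraction is t = (89 − 50)/(100 − 50) = 39/50 ≈ 0.78.
#52616b → (82, 97, 107); #ad0858 → (173, 8, 88).
R = 82 + 0.78 × (173 − 82) = 152.98 → 153
G = 97 + 0.78 × (8 − 97) = 27.58 → 28
B = 107 + 0.78 × (88 − 107) = 92.18 → 92

(153, 28, 92)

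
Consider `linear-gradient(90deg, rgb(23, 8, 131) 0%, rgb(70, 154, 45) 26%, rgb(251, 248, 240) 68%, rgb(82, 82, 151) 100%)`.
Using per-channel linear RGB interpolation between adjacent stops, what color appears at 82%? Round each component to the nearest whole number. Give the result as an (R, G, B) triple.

(177, 175, 201)

82% lies between the 68% and 100% stops, so the local fraction is t = (82 − 68)/(100 − 68) = 14/32 ≈ 0.4375.
R = 251 + 0.4375 × (82 − 251) = 177.062 → 177
G = 248 + 0.4375 × (82 − 248) = 175.375 → 175
B = 240 + 0.4375 × (151 − 240) = 201.062 → 201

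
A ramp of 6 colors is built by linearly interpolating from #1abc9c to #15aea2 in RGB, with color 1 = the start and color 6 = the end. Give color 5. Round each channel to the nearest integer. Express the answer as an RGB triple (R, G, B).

With 6 swatches and endpoints inclusive, swatch 5 sits at t = (5 − 1)/(6 − 1) = 4/5 ≈ 0.8.
#1abc9c → (26, 188, 156); #15aea2 → (21, 174, 162).
R = 26 + 0.8 × (21 − 26) = 22 → 22
G = 188 + 0.8 × (174 − 188) = 176.8 → 177
B = 156 + 0.8 × (162 − 156) = 160.8 → 161

(22, 177, 161)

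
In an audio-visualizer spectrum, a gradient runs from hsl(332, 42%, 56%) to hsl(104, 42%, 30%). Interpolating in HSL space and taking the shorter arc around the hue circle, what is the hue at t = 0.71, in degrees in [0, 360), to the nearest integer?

66

Hue: 104 − 332 = -228°, but |-228| > 180 so the shorter arc goes the other way: Δh = -228 + 360 = 132°.
H = 332 + 0.71 × (132) = 425.72 → 426 → 426 mod 360 = 66°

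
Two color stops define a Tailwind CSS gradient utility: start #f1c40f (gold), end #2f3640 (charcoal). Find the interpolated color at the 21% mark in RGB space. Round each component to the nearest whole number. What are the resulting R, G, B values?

(200, 166, 25)

#f1c40f → (241, 196, 15); #2f3640 → (47, 54, 64).
21% corresponds to t = 0.21.
R = 241 + 0.21 × (47 − 241) = 241 + 0.21 × -194 = 200.26 → 200
G = 196 + 0.21 × (54 − 196) = 196 + 0.21 × -142 = 166.18 → 166
B = 15 + 0.21 × (64 − 15) = 15 + 0.21 × 49 = 25.29 → 25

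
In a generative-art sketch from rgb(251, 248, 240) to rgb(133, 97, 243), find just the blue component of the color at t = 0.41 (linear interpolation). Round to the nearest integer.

B = 240 + 0.41 × (243 − 240) = 241.23 → 241

241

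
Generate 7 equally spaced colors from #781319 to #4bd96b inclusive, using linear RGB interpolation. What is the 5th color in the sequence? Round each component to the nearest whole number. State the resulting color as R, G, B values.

With 7 swatches and endpoints inclusive, swatch 5 sits at t = (5 − 1)/(7 − 1) = 4/6 ≈ 0.6667.
#781319 → (120, 19, 25); #4bd96b → (75, 217, 107).
R = 120 + 0.6667 × (75 − 120) = 89.999 → 90
G = 19 + 0.6667 × (217 − 19) = 151.007 → 151
B = 25 + 0.6667 × (107 − 25) = 79.669 → 80

(90, 151, 80)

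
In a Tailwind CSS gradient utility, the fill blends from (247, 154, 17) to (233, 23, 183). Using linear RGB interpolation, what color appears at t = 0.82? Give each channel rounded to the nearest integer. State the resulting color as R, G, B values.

R = 247 + 0.82 × (233 − 247) = 247 + 0.82 × -14 = 235.52 → 236
G = 154 + 0.82 × (23 − 154) = 154 + 0.82 × -131 = 46.58 → 47
B = 17 + 0.82 × (183 − 17) = 17 + 0.82 × 166 = 153.12 → 153

(236, 47, 153)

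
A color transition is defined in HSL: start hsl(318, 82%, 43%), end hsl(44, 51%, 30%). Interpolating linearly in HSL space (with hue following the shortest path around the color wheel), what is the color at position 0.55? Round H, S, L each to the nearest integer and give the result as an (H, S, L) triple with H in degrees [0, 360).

(5, 65, 36)

Hue: 44 − 318 = -274°, but |-274| > 180 so the shorter arc goes the other way: Δh = -274 + 360 = 86°.
H = 318 + 0.55 × (86) = 365.3 → 365 → 365 mod 360 = 5°
S = 82 + 0.55 × (51 − 82) = 64.95 → 65%
L = 43 + 0.55 × (30 − 43) = 35.85 → 36%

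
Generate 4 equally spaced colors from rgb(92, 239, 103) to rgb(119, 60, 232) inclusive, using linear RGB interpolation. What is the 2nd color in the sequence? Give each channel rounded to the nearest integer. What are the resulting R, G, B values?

(101, 179, 146)

With 4 swatches and endpoints inclusive, swatch 2 sits at t = (2 − 1)/(4 − 1) = 1/3 ≈ 0.3333.
R = 92 + 0.3333 × (119 − 92) = 100.999 → 101
G = 239 + 0.3333 × (60 − 239) = 179.339 → 179
B = 103 + 0.3333 × (232 − 103) = 145.996 → 146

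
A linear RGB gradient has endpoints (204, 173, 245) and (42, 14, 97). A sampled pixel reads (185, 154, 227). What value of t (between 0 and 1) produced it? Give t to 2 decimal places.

0.12

Invert the lerp on the R channel (largest span, 162): t = (185 − 204) / (42 − 204) = -19/-162 = 0.11728.
Check on G: (154 − 173)/(14 − 173) = 0.1195 ✓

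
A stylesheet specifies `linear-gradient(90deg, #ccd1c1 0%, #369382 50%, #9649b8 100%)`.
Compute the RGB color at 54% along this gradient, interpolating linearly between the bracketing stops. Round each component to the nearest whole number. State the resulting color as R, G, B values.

(62, 141, 134)

54% lies between the 50% and 100% stops, so the local fraction is t = (54 − 50)/(100 − 50) = 4/50 ≈ 0.08.
#369382 → (54, 147, 130); #9649b8 → (150, 73, 184).
R = 54 + 0.08 × (150 − 54) = 61.68 → 62
G = 147 + 0.08 × (73 − 147) = 141.08 → 141
B = 130 + 0.08 × (184 − 130) = 134.32 → 134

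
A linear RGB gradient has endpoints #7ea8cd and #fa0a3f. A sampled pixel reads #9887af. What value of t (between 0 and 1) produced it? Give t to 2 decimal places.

Invert the lerp on the G channel (largest span, 158): t = (135 − 168) / (10 − 168) = -33/-158 = 0.20886.
Check on R: (152 − 126)/(250 − 126) = 0.2097 ✓

0.21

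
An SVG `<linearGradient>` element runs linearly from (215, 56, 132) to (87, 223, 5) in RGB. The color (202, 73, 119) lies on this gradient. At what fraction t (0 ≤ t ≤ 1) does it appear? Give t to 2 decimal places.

Invert the lerp on the G channel (largest span, 167): t = (73 − 56) / (223 − 56) = 17/167 = 0.1018.
Check on R: (202 − 215)/(87 − 215) = 0.1016 ✓

0.10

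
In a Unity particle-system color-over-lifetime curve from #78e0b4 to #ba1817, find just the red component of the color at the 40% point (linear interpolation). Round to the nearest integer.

146

R₁ = 120 (from #78e0b4), R₂ = 186 (from #ba1817).
R = 120 + 0.4 × (186 − 120) = 146.4 → 146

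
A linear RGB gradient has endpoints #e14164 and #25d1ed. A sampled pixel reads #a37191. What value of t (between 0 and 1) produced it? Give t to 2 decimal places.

Invert the lerp on the R channel (largest span, 188): t = (163 − 225) / (37 − 225) = -62/-188 = 0.32979.
Check on G: (113 − 65)/(209 − 65) = 0.3333 ✓

0.33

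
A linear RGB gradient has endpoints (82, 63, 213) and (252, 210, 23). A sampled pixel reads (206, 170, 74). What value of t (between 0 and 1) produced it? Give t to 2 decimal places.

Invert the lerp on the B channel (largest span, 190): t = (74 − 213) / (23 − 213) = -139/-190 = 0.73158.
Check on R: (206 − 82)/(252 − 82) = 0.7294 ✓

0.73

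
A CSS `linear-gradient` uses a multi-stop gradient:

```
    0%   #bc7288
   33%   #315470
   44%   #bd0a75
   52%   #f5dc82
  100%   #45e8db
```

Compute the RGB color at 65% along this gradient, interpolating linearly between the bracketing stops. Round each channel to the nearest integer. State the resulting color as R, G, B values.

(197, 223, 154)

65% lies between the 52% and 100% stops, so the local fraction is t = (65 − 52)/(100 − 52) = 13/48 ≈ 0.2708.
#f5dc82 → (245, 220, 130); #45e8db → (69, 232, 219).
R = 245 + 0.2708 × (69 − 245) = 197.339 → 197
G = 220 + 0.2708 × (232 − 220) = 223.25 → 223
B = 130 + 0.2708 × (219 − 130) = 154.101 → 154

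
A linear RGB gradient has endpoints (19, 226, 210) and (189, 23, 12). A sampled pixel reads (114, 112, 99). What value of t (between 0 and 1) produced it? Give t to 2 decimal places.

0.56

Invert the lerp on the G channel (largest span, 203): t = (112 − 226) / (23 − 226) = -114/-203 = 0.56158.
Check on R: (114 − 19)/(189 − 19) = 0.5588 ✓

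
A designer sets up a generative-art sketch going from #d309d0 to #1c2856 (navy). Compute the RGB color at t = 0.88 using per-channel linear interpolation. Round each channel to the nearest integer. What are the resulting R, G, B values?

#d309d0 → (211, 9, 208); #1c2856 → (28, 40, 86).
R = 211 + 0.88 × (28 − 211) = 211 + 0.88 × -183 = 49.96 → 50
G = 9 + 0.88 × (40 − 9) = 9 + 0.88 × 31 = 36.28 → 36
B = 208 + 0.88 × (86 − 208) = 208 + 0.88 × -122 = 100.64 → 101

(50, 36, 101)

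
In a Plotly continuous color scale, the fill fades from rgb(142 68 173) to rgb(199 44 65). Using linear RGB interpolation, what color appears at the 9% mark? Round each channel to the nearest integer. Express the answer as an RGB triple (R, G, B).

9% corresponds to t = 0.09.
R = 142 + 0.09 × (199 − 142) = 142 + 0.09 × 57 = 147.13 → 147
G = 68 + 0.09 × (44 − 68) = 68 + 0.09 × -24 = 65.84 → 66
B = 173 + 0.09 × (65 − 173) = 173 + 0.09 × -108 = 163.28 → 163

(147, 66, 163)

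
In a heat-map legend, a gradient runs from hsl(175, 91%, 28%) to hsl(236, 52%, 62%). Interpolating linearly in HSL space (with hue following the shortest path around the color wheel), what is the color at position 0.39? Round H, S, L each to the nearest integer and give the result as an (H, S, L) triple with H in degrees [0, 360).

Hue arc: Δh = 236 − 175 = 61° (|Δh| ≤ 180, already the shorter path).
H = 175 + 0.39 × (61) = 198.79 → 199°
S = 91 + 0.39 × (52 − 91) = 75.79 → 76%
L = 28 + 0.39 × (62 − 28) = 41.26 → 41%

(199, 76, 41)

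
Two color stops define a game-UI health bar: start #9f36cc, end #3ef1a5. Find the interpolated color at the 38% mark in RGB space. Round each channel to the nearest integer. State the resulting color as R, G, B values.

#9f36cc → (159, 54, 204); #3ef1a5 → (62, 241, 165).
38% corresponds to t = 0.38.
R = 159 + 0.38 × (62 − 159) = 159 + 0.38 × -97 = 122.14 → 122
G = 54 + 0.38 × (241 − 54) = 54 + 0.38 × 187 = 125.06 → 125
B = 204 + 0.38 × (165 − 204) = 204 + 0.38 × -39 = 189.18 → 189
So the blended color is (122, 125, 189), about #7a7dbd.

(122, 125, 189)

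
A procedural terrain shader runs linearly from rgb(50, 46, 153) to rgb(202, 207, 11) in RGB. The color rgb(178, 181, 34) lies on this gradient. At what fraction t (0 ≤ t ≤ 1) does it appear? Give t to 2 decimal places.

Invert the lerp on the G channel (largest span, 161): t = (181 − 46) / (207 − 46) = 135/161 = 0.83851.
Check on R: (178 − 50)/(202 − 50) = 0.8421 ✓

0.84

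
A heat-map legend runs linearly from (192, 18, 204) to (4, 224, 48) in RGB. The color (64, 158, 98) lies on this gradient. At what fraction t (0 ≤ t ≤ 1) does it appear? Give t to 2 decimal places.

0.68

Invert the lerp on the G channel (largest span, 206): t = (158 − 18) / (224 − 18) = 140/206 = 0.67961.
Check on R: (64 − 192)/(4 − 192) = 0.6809 ✓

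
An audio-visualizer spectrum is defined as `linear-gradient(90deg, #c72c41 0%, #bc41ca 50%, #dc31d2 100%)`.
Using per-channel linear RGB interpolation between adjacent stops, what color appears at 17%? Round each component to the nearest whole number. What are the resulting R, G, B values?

17% lies between the 0% and 50% stops, so the local fraction is t = (17 − 0)/(50 − 0) = 17/50 ≈ 0.34.
#c72c41 → (199, 44, 65); #bc41ca → (188, 65, 202).
R = 199 + 0.34 × (188 − 199) = 195.26 → 195
G = 44 + 0.34 × (65 − 44) = 51.14 → 51
B = 65 + 0.34 × (202 − 65) = 111.58 → 112

(195, 51, 112)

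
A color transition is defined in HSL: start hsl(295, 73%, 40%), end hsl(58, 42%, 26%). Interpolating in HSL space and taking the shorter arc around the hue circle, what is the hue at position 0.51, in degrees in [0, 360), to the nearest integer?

358

Hue: 58 − 295 = -237°, but |-237| > 180 so the shorter arc goes the other way: Δh = -237 + 360 = 123°.
H = 295 + 0.51 × (123) = 357.73 → 358°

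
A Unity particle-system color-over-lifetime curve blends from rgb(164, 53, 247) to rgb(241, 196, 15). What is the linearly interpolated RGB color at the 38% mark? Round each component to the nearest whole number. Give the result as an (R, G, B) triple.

38% corresponds to t = 0.38.
R = 164 + 0.38 × (241 − 164) = 164 + 0.38 × 77 = 193.26 → 193
G = 53 + 0.38 × (196 − 53) = 53 + 0.38 × 143 = 107.34 → 107
B = 247 + 0.38 × (15 − 247) = 247 + 0.38 × -232 = 158.84 → 159

(193, 107, 159)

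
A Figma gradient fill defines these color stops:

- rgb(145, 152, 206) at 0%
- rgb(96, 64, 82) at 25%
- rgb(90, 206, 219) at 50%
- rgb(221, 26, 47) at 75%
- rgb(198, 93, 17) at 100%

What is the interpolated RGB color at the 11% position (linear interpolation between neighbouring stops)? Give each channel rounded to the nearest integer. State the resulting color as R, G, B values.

(123, 113, 151)

11% lies between the 0% and 25% stops, so the local fraction is t = (11 − 0)/(25 − 0) = 11/25 ≈ 0.44.
R = 145 + 0.44 × (96 − 145) = 123.44 → 123
G = 152 + 0.44 × (64 − 152) = 113.28 → 113
B = 206 + 0.44 × (82 − 206) = 151.44 → 151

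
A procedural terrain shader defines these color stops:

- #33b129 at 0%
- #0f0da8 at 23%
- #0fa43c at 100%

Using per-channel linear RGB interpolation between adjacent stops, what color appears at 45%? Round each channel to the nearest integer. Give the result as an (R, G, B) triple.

45% lies between the 23% and 100% stops, so the local fraction is t = (45 − 23)/(100 − 23) = 22/77 ≈ 0.2857.
#0f0da8 → (15, 13, 168); #0fa43c → (15, 164, 60).
R = 15 + 0.2857 × (15 − 15) = 15 → 15
G = 13 + 0.2857 × (164 − 13) = 56.141 → 56
B = 168 + 0.2857 × (60 − 168) = 137.144 → 137

(15, 56, 137)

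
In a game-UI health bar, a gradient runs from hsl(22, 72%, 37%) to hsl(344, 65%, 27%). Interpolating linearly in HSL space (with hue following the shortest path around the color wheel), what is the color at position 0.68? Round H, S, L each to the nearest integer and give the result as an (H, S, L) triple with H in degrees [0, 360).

Hue: 344 − 22 = 322°, but |322| > 180 so the shorter arc goes the other way: Δh = 322 − 360 = -38°.
H = 22 + 0.68 × (-38) = -3.84 → -4 → -4 mod 360 = 356°
S = 72 + 0.68 × (65 − 72) = 67.24 → 67%
L = 37 + 0.68 × (27 − 37) = 30.2 → 30%

(356, 67, 30)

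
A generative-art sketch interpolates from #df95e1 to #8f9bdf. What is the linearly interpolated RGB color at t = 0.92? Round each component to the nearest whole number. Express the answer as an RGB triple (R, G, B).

#df95e1 → (223, 149, 225); #8f9bdf → (143, 155, 223).
R = 223 + 0.92 × (143 − 223) = 223 + 0.92 × -80 = 149.4 → 149
G = 149 + 0.92 × (155 − 149) = 149 + 0.92 × 6 = 154.52 → 155
B = 225 + 0.92 × (223 − 225) = 225 + 0.92 × -2 = 223.16 → 223

(149, 155, 223)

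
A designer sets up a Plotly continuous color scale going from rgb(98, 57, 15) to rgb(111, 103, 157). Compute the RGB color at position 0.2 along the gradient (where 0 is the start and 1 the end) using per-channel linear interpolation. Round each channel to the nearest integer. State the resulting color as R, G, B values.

(101, 66, 43)

R = 98 + 0.2 × (111 − 98) = 98 + 0.2 × 13 = 100.6 → 101
G = 57 + 0.2 × (103 − 57) = 57 + 0.2 × 46 = 66.2 → 66
B = 15 + 0.2 × (157 − 15) = 15 + 0.2 × 142 = 43.4 → 43
So the blended color is (101, 66, 43), about #65422b.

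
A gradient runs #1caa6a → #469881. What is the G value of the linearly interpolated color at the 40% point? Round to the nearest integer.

G₁ = 170 (from #1caa6a), G₂ = 152 (from #469881).
G = 170 + 0.4 × (152 − 170) = 162.8 → 163

163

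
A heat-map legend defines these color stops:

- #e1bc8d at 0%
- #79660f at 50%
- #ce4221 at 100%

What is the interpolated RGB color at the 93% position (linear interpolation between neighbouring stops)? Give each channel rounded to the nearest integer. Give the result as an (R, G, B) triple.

(194, 71, 30)

93% lies between the 50% and 100% stops, so the local fraction is t = (93 − 50)/(100 − 50) = 43/50 ≈ 0.86.
#79660f → (121, 102, 15); #ce4221 → (206, 66, 33).
R = 121 + 0.86 × (206 − 121) = 194.1 → 194
G = 102 + 0.86 × (66 − 102) = 71.04 → 71
B = 15 + 0.86 × (33 − 15) = 30.48 → 30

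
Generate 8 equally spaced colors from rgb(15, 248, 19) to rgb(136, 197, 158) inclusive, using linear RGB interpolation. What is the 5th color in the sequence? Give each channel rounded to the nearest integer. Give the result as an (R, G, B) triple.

With 8 swatches and endpoints inclusive, swatch 5 sits at t = (5 − 1)/(8 − 1) = 4/7 ≈ 0.5714.
R = 15 + 0.5714 × (136 − 15) = 84.139 → 84
G = 248 + 0.5714 × (197 − 248) = 218.859 → 219
B = 19 + 0.5714 × (158 − 19) = 98.425 → 98

(84, 219, 98)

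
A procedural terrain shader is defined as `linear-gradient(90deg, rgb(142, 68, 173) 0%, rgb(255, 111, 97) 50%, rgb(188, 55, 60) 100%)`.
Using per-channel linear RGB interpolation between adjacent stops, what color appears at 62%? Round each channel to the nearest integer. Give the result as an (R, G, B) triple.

62% lies between the 50% and 100% stops, so the local fraction is t = (62 − 50)/(100 − 50) = 12/50 ≈ 0.24.
R = 255 + 0.24 × (188 − 255) = 238.92 → 239
G = 111 + 0.24 × (55 − 111) = 97.56 → 98
B = 97 + 0.24 × (60 − 97) = 88.12 → 88

(239, 98, 88)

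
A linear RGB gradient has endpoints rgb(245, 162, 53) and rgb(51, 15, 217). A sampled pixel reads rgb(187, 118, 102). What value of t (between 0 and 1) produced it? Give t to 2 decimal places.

0.30

Invert the lerp on the R channel (largest span, 194): t = (187 − 245) / (51 − 245) = -58/-194 = 0.29897.
Check on G: (118 − 162)/(15 − 162) = 0.2993 ✓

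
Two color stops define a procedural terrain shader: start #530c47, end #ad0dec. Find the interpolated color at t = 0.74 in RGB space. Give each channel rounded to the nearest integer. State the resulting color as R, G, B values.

#530c47 → (83, 12, 71); #ad0dec → (173, 13, 236).
R = 83 + 0.74 × (173 − 83) = 83 + 0.74 × 90 = 149.6 → 150
G = 12 + 0.74 × (13 − 12) = 12 + 0.74 × 1 = 12.74 → 13
B = 71 + 0.74 × (236 − 71) = 71 + 0.74 × 165 = 193.1 → 193
So the blended color is (150, 13, 193), about #960dc1.

(150, 13, 193)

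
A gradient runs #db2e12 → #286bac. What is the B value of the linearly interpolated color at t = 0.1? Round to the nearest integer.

B₁ = 18 (from #db2e12), B₂ = 172 (from #286bac).
B = 18 + 0.1 × (172 − 18) = 33.4 → 33

33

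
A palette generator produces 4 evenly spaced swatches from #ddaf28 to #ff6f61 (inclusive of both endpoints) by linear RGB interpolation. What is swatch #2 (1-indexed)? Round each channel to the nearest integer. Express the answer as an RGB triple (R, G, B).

(232, 154, 59)

With 4 swatches and endpoints inclusive, swatch 2 sits at t = (2 − 1)/(4 − 1) = 1/3 ≈ 0.3333.
#ddaf28 → (221, 175, 40); #ff6f61 → (255, 111, 97).
R = 221 + 0.3333 × (255 − 221) = 232.332 → 232
G = 175 + 0.3333 × (111 − 175) = 153.669 → 154
B = 40 + 0.3333 × (97 − 40) = 58.998 → 59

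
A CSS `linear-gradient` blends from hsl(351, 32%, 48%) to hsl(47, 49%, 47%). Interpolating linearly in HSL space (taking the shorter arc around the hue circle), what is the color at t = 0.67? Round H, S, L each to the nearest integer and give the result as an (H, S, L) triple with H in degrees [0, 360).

Hue: 47 − 351 = -304°, but |-304| > 180 so the shorter arc goes the other way: Δh = -304 + 360 = 56°.
H = 351 + 0.67 × (56) = 388.52 → 389 → 389 mod 360 = 29°
S = 32 + 0.67 × (49 − 32) = 43.39 → 43%
L = 48 + 0.67 × (47 − 48) = 47.33 → 47%

(29, 43, 47)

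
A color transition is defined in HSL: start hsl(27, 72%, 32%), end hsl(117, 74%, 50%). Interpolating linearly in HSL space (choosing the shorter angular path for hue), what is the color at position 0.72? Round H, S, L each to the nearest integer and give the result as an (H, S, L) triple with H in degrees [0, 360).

Hue arc: Δh = 117 − 27 = 90° (|Δh| ≤ 180, already the shorter path).
H = 27 + 0.72 × (90) = 91.8 → 92°
S = 72 + 0.72 × (74 − 72) = 73.44 → 73%
L = 32 + 0.72 × (50 − 32) = 44.96 → 45%

(92, 73, 45)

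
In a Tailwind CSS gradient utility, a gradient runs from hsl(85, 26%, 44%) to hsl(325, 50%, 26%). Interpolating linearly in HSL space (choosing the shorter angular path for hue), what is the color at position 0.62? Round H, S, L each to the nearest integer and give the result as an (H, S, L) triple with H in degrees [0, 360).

(11, 41, 33)

Hue: 325 − 85 = 240°, but |240| > 180 so the shorter arc goes the other way: Δh = 240 − 360 = -120°.
H = 85 + 0.62 × (-120) = 10.6 → 11°
S = 26 + 0.62 × (50 − 26) = 40.88 → 41%
L = 44 + 0.62 × (26 − 44) = 32.84 → 33%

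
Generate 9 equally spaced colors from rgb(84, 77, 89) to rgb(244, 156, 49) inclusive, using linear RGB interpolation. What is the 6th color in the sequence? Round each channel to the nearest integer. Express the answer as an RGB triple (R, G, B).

With 9 swatches and endpoints inclusive, swatch 6 sits at t = (6 − 1)/(9 − 1) = 5/8 ≈ 0.625.
R = 84 + 0.625 × (244 − 84) = 184 → 184
G = 77 + 0.625 × (156 − 77) = 126.375 → 126
B = 89 + 0.625 × (49 − 89) = 64 → 64

(184, 126, 64)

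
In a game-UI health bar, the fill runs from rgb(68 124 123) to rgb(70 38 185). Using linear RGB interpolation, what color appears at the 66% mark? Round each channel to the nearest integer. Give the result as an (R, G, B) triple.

66% corresponds to t = 0.66.
R = 68 + 0.66 × (70 − 68) = 68 + 0.66 × 2 = 69.32 → 69
G = 124 + 0.66 × (38 − 124) = 124 + 0.66 × -86 = 67.24 → 67
B = 123 + 0.66 × (185 − 123) = 123 + 0.66 × 62 = 163.92 → 164
So the blended color is (69, 67, 164), about #4543a4.

(69, 67, 164)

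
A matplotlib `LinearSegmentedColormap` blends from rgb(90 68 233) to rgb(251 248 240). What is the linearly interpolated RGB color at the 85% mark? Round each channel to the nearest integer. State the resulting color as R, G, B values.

(227, 221, 239)

85% corresponds to t = 0.85.
R = 90 + 0.85 × (251 − 90) = 90 + 0.85 × 161 = 226.85 → 227
G = 68 + 0.85 × (248 − 68) = 68 + 0.85 × 180 = 221 → 221
B = 233 + 0.85 × (240 − 233) = 233 + 0.85 × 7 = 238.95 → 239
So the blended color is (227, 221, 239), about #e3ddef.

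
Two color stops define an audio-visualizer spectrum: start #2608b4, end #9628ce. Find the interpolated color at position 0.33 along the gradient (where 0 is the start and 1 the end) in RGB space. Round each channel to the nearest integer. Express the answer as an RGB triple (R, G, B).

#2608b4 → (38, 8, 180); #9628ce → (150, 40, 206).
R = 38 + 0.33 × (150 − 38) = 38 + 0.33 × 112 = 74.96 → 75
G = 8 + 0.33 × (40 − 8) = 8 + 0.33 × 32 = 18.56 → 19
B = 180 + 0.33 × (206 − 180) = 180 + 0.33 × 26 = 188.58 → 189

(75, 19, 189)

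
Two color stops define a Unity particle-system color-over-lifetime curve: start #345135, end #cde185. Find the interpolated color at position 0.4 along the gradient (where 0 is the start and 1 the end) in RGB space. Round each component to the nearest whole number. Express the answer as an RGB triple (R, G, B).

(113, 139, 85)

#345135 → (52, 81, 53); #cde185 → (205, 225, 133).
R = 52 + 0.4 × (205 − 52) = 52 + 0.4 × 153 = 113.2 → 113
G = 81 + 0.4 × (225 − 81) = 81 + 0.4 × 144 = 138.6 → 139
B = 53 + 0.4 × (133 − 53) = 53 + 0.4 × 80 = 85 → 85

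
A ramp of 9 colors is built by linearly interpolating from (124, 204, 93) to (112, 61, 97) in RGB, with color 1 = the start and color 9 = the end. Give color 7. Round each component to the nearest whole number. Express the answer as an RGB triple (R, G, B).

(115, 97, 96)

With 9 swatches and endpoints inclusive, swatch 7 sits at t = (7 − 1)/(9 − 1) = 6/8 ≈ 0.75.
R = 124 + 0.75 × (112 − 124) = 115 → 115
G = 204 + 0.75 × (61 − 204) = 96.75 → 97
B = 93 + 0.75 × (97 − 93) = 96 → 96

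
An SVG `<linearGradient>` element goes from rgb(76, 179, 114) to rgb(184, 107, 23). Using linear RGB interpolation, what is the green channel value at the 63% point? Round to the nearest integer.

134

G = 179 + 0.63 × (107 − 179) = 133.64 → 134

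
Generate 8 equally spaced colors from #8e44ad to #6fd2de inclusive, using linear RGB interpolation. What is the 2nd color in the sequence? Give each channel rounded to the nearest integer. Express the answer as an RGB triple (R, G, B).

With 8 swatches and endpoints inclusive, swatch 2 sits at t = (2 − 1)/(8 − 1) = 1/7 ≈ 0.1429.
#8e44ad → (142, 68, 173); #6fd2de → (111, 210, 222).
R = 142 + 0.1429 × (111 − 142) = 137.57 → 138
G = 68 + 0.1429 × (210 − 68) = 88.292 → 88
B = 173 + 0.1429 × (222 − 173) = 180.002 → 180

(138, 88, 180)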